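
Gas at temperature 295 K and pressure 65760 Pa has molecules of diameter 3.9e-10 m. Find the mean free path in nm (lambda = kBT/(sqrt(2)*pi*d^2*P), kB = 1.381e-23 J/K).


Mean free path: lambda = kB*T / (sqrt(2) * pi * d^2 * P)
lambda = 1.381e-23 * 295 / (sqrt(2) * pi * (3.9e-10)^2 * 65760)
lambda = 9.16769e-08 m
lambda = 91.68 nm

91.68


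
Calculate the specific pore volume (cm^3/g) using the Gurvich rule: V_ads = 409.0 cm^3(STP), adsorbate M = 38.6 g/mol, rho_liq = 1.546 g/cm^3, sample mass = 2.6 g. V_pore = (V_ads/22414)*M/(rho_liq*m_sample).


Moles adsorbed n = V_ads / 22414 = 409.0 / 22414 = 1.824752e-02 mol
Liquid volume V_liq = n * M / rho_liq = 1.824752e-02 * 38.6 / 1.546 = 0.45560 cm^3
Specific pore volume V_pore = V_liq / m_sample = 0.45560 / 2.6
V_pore = 0.1752 cm^3/g

0.1752


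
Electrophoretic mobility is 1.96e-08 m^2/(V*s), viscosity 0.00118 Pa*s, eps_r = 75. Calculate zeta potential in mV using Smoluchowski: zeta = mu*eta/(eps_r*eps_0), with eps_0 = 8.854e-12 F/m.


Smoluchowski equation: zeta = mu * eta / (eps_r * eps_0)
zeta = 1.96e-08 * 0.00118 / (75 * 8.854e-12)
zeta = 0.034829 V = 34.83 mV

34.83


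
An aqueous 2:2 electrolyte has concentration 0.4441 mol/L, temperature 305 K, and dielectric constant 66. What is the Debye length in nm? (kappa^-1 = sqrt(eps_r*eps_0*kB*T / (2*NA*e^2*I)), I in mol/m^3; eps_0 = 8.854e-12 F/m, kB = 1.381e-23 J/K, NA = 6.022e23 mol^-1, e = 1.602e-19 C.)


Ionic strength I = 0.4441 * 2^2 * 1000 = 1776.4 mol/m^3
kappa^-1 = sqrt(66 * 8.854e-12 * 1.381e-23 * 305 / (2 * 6.022e23 * (1.602e-19)^2 * 1776.4))
kappa^-1 = 0.212 nm

0.212


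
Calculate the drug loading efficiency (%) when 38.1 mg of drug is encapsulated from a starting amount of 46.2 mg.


Drug loading efficiency = (drug loaded / drug initial) * 100
DLE = 38.1 / 46.2 * 100
DLE = 0.8247 * 100
DLE = 82.47%

82.47


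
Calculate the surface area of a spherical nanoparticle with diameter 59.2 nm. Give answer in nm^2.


Radius r = 59.2/2 = 29.6 nm
Surface area SA = 4 * pi * r^2
SA = 4 * pi * (29.6)^2
SA = 11010.15 nm^2

11010.15


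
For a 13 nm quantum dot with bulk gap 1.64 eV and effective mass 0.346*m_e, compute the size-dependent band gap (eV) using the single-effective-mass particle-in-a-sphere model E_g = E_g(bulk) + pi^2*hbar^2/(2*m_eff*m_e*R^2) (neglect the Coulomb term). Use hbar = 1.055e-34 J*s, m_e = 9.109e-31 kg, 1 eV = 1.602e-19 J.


Radius R = 13/2 nm = 6.5e-09 m
Confinement energy dE = pi^2 * hbar^2 / (2 * m_eff * m_e * R^2)
dE = pi^2 * (1.055e-34)^2 / (2 * 0.346 * 9.109e-31 * (6.5e-09)^2) J, divided by 1.602e-19 J/eV
dE = 0.0257 eV
Total band gap = E_g(bulk) + dE = 1.64 + 0.0257 = 1.6657 eV

1.6657


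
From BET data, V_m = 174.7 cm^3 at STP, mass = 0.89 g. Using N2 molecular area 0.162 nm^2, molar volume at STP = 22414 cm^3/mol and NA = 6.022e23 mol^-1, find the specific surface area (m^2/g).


Number of moles in monolayer = V_m / 22414 = 174.7 / 22414 = 0.00779424
Number of molecules = moles * NA = 0.00779424 * 6.022e23
SA = molecules * sigma / mass
SA = (174.7 / 22414) * 6.022e23 * 0.162e-18 / 0.89
SA = 854.4 m^2/g

854.4


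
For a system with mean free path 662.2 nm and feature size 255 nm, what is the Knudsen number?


Knudsen number Kn = lambda / L
Kn = 662.2 / 255
Kn = 2.5969

2.5969


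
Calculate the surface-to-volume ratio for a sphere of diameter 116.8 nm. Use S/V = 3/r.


Radius r = 116.8/2 = 58.4 nm
S/V = 3 / r = 3 / 58.4
S/V = 0.0514 nm^-1

0.0514


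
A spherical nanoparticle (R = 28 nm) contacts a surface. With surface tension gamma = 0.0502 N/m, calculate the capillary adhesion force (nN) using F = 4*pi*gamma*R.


Convert radius: R = 28 nm = 2.8e-08 m
F = 4 * pi * gamma * R
F = 4 * pi * 0.0502 * 2.8e-08
F = 1.76633e-08 N = 17.6633 nN

17.6633


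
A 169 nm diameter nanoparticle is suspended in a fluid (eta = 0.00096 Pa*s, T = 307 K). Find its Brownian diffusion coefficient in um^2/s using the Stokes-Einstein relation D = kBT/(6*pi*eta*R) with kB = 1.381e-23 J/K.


Radius R = 169/2 = 84.5 nm = 8.45e-08 m
D = kB*T / (6*pi*eta*R)
D = 1.381e-23 * 307 / (6 * pi * 0.00096 * 8.45e-08)
D = 2.7727e-12 m^2/s = 2.773 um^2/s

2.773


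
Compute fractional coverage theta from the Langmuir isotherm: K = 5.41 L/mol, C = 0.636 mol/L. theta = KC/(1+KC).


Langmuir isotherm: theta = K*C / (1 + K*C)
K*C = 5.41 * 0.636 = 3.44076
theta = 3.44076 / (1 + 3.44076) = 3.44076 / 4.44076
theta = 0.7748

0.7748


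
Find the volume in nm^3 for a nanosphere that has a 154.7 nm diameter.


Radius r = 154.7/2 = 77.35 nm
Volume V = (4/3) * pi * r^3
V = (4/3) * pi * (77.35)^3
V = 1938516.77 nm^3

1938516.77


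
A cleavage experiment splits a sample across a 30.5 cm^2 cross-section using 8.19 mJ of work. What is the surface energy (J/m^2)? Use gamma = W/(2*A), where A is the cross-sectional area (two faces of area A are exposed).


Convert: A = 30.5 cm^2 = 0.00305 m^2, W = 8.19 mJ = 0.00819 J
Cleaving exposes two faces of area A, so total new surface = 2*A and gamma = W / (2*A)
gamma = 0.00819 / (2 * 0.00305)
gamma = 1.343 J/m^2

1.343


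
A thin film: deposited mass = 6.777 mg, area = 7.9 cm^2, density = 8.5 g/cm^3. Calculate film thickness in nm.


Convert: m = 6.777 mg = 6.7770e-06 kg, A = 7.9 cm^2 = 7.9000e-04 m^2, rho = 8.5 g/cm^3 = 8500 kg/m^3
t = m / (A * rho)
t = 6.7770e-06 / (7.9000e-04 * 8500)
t = 1.0092e-06 m = 1009.2 nm

1009.2


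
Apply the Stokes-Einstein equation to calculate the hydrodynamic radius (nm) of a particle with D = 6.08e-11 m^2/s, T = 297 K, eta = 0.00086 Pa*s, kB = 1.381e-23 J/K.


Stokes-Einstein: R = kB*T / (6*pi*eta*D)
R = 1.381e-23 * 297 / (6 * pi * 0.00086 * 6.08e-11)
R = 4.16147e-09 m = 4.16 nm

4.16


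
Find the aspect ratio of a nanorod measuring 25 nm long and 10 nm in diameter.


Aspect ratio AR = length / diameter
AR = 25 / 10
AR = 2.5

2.5


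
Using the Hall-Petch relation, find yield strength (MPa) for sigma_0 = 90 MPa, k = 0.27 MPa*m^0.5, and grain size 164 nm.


d = 164 nm = 1.64e-07 m
sqrt(d) = 0.0004049691
Hall-Petch contribution = k / sqrt(d) = 0.27 / 0.0004049691 = 666.7 MPa
sigma = sigma_0 + k/sqrt(d) = 90 + 666.7 = 756.7 MPa

756.7


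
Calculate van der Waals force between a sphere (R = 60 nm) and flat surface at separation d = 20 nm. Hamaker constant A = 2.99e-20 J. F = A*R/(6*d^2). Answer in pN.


Convert to SI: R = 60 nm = 6e-08 m, d = 20 nm = 2e-08 m
F = A * R / (6 * d^2)
F = 2.99e-20 * 6e-08 / (6 * (2e-08)^2)
F = 7.475e-13 N = 0.747 pN

0.747


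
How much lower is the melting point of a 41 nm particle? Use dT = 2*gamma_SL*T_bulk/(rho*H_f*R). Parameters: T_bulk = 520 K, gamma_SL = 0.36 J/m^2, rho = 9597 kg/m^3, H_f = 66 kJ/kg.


Radius R = 41/2 = 20.5 nm = 2.05e-08 m
Convert H_f = 66 kJ/kg = 66000 J/kg
dT = 2 * gamma_SL * T_bulk / (rho * H_f * R)
dT = 2 * 0.36 * 520 / (9597 * 66000 * 2.05e-08)
dT = 28.8 K

28.8


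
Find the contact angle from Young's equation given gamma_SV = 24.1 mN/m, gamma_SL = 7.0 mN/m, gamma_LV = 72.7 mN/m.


cos(theta) = (gamma_SV - gamma_SL) / gamma_LV
cos(theta) = (24.1 - 7.0) / 72.7
cos(theta) = 0.235213
theta = arccos(0.235213) = 76.4 degrees

76.4


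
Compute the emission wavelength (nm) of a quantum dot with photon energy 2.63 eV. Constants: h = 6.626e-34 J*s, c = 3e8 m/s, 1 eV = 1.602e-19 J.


Convert energy: E = 2.63 eV = 2.63 * 1.602e-19 = 4.21326e-19 J
lambda = h*c / E = 6.626e-34 * 3e8 / 4.21326e-19
lambda = 4.71796e-07 m = 471.8 nm

471.8


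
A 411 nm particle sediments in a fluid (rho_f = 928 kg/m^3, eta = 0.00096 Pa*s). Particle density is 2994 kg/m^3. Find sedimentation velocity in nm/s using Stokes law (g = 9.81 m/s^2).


Radius R = 411/2 nm = 2.055e-07 m
Density difference = 2994 - 928 = 2066 kg/m^3
v = 2 * R^2 * (rho_p - rho_f) * g / (9 * eta)
v = 2 * (2.055e-07)^2 * 2066 * 9.81 / (9 * 0.00096)
v = 1.98125e-07 m/s = 198.125 nm/s

198.125


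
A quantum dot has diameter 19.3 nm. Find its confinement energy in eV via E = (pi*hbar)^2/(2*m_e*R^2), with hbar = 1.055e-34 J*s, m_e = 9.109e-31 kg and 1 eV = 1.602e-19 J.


Radius R = 19.3/2 = 9.65 nm = 9.65e-09 m
E = (pi * 1.055e-34)^2 / (2 * 9.109e-31 * (9.65e-09)^2)
E(J) = 6.47514e-22
E = E(J) / 1.602e-19 = 0.004 eV

0.004


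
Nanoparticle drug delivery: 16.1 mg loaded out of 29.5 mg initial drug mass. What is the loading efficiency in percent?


Drug loading efficiency = (drug loaded / drug initial) * 100
DLE = 16.1 / 29.5 * 100
DLE = 0.5458 * 100
DLE = 54.58%

54.58


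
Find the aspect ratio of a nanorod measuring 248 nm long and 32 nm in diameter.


Aspect ratio AR = length / diameter
AR = 248 / 32
AR = 7.75

7.75


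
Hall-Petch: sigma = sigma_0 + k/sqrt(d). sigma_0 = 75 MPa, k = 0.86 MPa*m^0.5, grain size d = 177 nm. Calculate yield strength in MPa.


d = 177 nm = 1.77e-07 m
sqrt(d) = 0.0004207137
Hall-Petch contribution = k / sqrt(d) = 0.86 / 0.0004207137 = 2044.1 MPa
sigma = sigma_0 + k/sqrt(d) = 75 + 2044.1 = 2119.1 MPa

2119.1


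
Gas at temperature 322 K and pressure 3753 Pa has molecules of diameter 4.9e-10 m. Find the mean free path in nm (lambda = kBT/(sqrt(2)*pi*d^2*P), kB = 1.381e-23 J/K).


Mean free path: lambda = kB*T / (sqrt(2) * pi * d^2 * P)
lambda = 1.381e-23 * 322 / (sqrt(2) * pi * (4.9e-10)^2 * 3753)
lambda = 1.11074e-06 m
lambda = 1110.74 nm

1110.74


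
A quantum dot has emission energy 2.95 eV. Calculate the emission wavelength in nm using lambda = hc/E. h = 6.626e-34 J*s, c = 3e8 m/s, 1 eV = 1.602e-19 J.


Convert energy: E = 2.95 eV = 2.95 * 1.602e-19 = 4.7259e-19 J
lambda = h*c / E = 6.626e-34 * 3e8 / 4.7259e-19
lambda = 4.20618e-07 m = 420.6 nm

420.6


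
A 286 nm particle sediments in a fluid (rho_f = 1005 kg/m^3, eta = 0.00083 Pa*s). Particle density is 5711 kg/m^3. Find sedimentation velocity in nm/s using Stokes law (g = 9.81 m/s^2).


Radius R = 286/2 nm = 1.43e-07 m
Density difference = 5711 - 1005 = 4706 kg/m^3
v = 2 * R^2 * (rho_p - rho_f) * g / (9 * eta)
v = 2 * (1.43e-07)^2 * 4706 * 9.81 / (9 * 0.00083)
v = 2.52757e-07 m/s = 252.7565 nm/s

252.7565


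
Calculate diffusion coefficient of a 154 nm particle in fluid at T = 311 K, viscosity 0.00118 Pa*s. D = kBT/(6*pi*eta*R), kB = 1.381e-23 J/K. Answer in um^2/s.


Radius R = 154/2 = 77 nm = 7.7e-08 m
D = kB*T / (6*pi*eta*R)
D = 1.381e-23 * 311 / (6 * pi * 0.00118 * 7.7e-08)
D = 2.50773e-12 m^2/s = 2.508 um^2/s

2.508


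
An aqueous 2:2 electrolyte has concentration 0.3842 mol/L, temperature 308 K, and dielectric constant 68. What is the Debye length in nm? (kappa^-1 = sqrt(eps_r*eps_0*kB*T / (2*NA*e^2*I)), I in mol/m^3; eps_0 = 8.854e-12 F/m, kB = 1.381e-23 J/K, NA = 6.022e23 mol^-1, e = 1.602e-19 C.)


Ionic strength I = 0.3842 * 2^2 * 1000 = 1536.8 mol/m^3
kappa^-1 = sqrt(68 * 8.854e-12 * 1.381e-23 * 308 / (2 * 6.022e23 * (1.602e-19)^2 * 1536.8))
kappa^-1 = 0.232 nm

0.232


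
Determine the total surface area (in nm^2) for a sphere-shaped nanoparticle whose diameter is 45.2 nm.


Radius r = 45.2/2 = 22.6 nm
Surface area SA = 4 * pi * r^2
SA = 4 * pi * (22.6)^2
SA = 6418.4 nm^2

6418.4


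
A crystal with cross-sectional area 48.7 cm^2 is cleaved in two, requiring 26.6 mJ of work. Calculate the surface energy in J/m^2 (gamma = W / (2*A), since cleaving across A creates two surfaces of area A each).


Convert: A = 48.7 cm^2 = 0.00487 m^2, W = 26.6 mJ = 0.0266 J
Cleaving exposes two faces of area A, so total new surface = 2*A and gamma = W / (2*A)
gamma = 0.0266 / (2 * 0.00487)
gamma = 2.731 J/m^2

2.731


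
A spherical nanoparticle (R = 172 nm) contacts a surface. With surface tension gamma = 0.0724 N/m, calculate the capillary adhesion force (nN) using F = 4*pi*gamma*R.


Convert radius: R = 172 nm = 1.72e-07 m
F = 4 * pi * gamma * R
F = 4 * pi * 0.0724 * 1.72e-07
F = 1.56486e-07 N = 156.4865 nN

156.4865


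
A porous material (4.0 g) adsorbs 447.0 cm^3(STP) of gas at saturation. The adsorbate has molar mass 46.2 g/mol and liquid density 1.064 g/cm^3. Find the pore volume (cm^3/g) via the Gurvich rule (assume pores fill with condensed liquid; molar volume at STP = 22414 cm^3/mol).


Moles adsorbed n = V_ads / 22414 = 447.0 / 22414 = 1.994289e-02 mol
Liquid volume V_liq = n * M / rho_liq = 1.994289e-02 * 46.2 / 1.064 = 0.86594 cm^3
Specific pore volume V_pore = V_liq / m_sample = 0.86594 / 4.0
V_pore = 0.2165 cm^3/g

0.2165


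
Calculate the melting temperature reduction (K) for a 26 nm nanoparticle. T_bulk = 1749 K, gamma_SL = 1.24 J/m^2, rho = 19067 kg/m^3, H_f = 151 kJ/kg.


Radius R = 26/2 = 13 nm = 1.3e-08 m
Convert H_f = 151 kJ/kg = 151000 J/kg
dT = 2 * gamma_SL * T_bulk / (rho * H_f * R)
dT = 2 * 1.24 * 1749 / (19067 * 151000 * 1.3e-08)
dT = 115.9 K

115.9


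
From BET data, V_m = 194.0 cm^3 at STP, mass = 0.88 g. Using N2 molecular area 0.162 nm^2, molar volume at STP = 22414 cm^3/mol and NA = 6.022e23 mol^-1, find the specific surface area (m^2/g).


Number of moles in monolayer = V_m / 22414 = 194.0 / 22414 = 0.0086553
Number of molecules = moles * NA = 0.0086553 * 6.022e23
SA = molecules * sigma / mass
SA = (194.0 / 22414) * 6.022e23 * 0.162e-18 / 0.88
SA = 959.5 m^2/g

959.5


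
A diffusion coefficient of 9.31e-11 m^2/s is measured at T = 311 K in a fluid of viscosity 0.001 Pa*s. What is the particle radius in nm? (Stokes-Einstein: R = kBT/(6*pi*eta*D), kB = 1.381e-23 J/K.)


Stokes-Einstein: R = kB*T / (6*pi*eta*D)
R = 1.381e-23 * 311 / (6 * pi * 0.001 * 9.31e-11)
R = 2.44739e-09 m = 2.45 nm

2.45


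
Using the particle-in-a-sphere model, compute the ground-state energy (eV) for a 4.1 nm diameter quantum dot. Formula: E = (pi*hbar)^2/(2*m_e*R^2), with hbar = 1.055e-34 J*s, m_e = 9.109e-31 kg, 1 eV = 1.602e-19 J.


Radius R = 4.1/2 = 2.05 nm = 2.05e-09 m
E = (pi * 1.055e-34)^2 / (2 * 9.109e-31 * (2.05e-09)^2)
E(J) = 1.43482e-20
E = E(J) / 1.602e-19 = 0.0896 eV

0.0896


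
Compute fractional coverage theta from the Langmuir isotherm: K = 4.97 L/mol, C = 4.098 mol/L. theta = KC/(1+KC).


Langmuir isotherm: theta = K*C / (1 + K*C)
K*C = 4.97 * 4.098 = 20.36706
theta = 20.36706 / (1 + 20.36706) = 20.36706 / 21.36706
theta = 0.9532

0.9532


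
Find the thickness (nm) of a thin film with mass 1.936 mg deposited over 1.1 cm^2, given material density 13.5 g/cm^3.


Convert: m = 1.936 mg = 1.9360e-06 kg, A = 1.1 cm^2 = 1.1000e-04 m^2, rho = 13.5 g/cm^3 = 13500 kg/m^3
t = m / (A * rho)
t = 1.9360e-06 / (1.1000e-04 * 13500)
t = 1.3037e-06 m = 1303.7 nm

1303.7


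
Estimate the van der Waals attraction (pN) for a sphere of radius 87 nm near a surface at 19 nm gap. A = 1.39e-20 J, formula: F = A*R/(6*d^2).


Convert to SI: R = 87 nm = 8.7e-08 m, d = 19 nm = 1.9e-08 m
F = A * R / (6 * d^2)
F = 1.39e-20 * 8.7e-08 / (6 * (1.9e-08)^2)
F = 5.5831e-13 N = 0.558 pN

0.558


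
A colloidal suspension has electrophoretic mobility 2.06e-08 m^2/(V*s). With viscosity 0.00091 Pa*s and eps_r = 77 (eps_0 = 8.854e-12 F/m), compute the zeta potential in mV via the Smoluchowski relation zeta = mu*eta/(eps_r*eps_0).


Smoluchowski equation: zeta = mu * eta / (eps_r * eps_0)
zeta = 2.06e-08 * 0.00091 / (77 * 8.854e-12)
zeta = 0.027497 V = 27.5 mV

27.5


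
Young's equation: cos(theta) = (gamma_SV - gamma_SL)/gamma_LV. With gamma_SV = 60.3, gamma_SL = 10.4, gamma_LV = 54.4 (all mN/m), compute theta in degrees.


cos(theta) = (gamma_SV - gamma_SL) / gamma_LV
cos(theta) = (60.3 - 10.4) / 54.4
cos(theta) = 0.917279
theta = arccos(0.917279) = 23.47 degrees

23.47


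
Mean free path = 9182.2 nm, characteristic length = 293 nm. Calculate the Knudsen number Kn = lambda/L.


Knudsen number Kn = lambda / L
Kn = 9182.2 / 293
Kn = 31.3386

31.3386


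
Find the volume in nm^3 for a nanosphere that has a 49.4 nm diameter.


Radius r = 49.4/2 = 24.7 nm
Volume V = (4/3) * pi * r^3
V = (4/3) * pi * (24.7)^3
V = 63121.81 nm^3

63121.81


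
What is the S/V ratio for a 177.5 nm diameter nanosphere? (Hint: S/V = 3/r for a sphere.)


Radius r = 177.5/2 = 88.75 nm
S/V = 3 / r = 3 / 88.75
S/V = 0.0338 nm^-1

0.0338


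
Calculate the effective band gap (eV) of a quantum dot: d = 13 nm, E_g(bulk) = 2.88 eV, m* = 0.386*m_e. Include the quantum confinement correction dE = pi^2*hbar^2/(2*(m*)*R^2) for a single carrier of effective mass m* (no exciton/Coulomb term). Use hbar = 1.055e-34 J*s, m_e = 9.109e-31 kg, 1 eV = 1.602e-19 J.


Radius R = 13/2 nm = 6.5e-09 m
Confinement energy dE = pi^2 * hbar^2 / (2 * m_eff * m_e * R^2)
dE = pi^2 * (1.055e-34)^2 / (2 * 0.386 * 9.109e-31 * (6.5e-09)^2) J, divided by 1.602e-19 J/eV
dE = 0.0231 eV
Total band gap = E_g(bulk) + dE = 2.88 + 0.0231 = 2.9031 eV

2.9031


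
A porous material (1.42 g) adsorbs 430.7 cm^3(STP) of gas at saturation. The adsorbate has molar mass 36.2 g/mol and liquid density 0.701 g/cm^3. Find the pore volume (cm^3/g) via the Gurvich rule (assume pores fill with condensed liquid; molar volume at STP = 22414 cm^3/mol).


Moles adsorbed n = V_ads / 22414 = 430.7 / 22414 = 1.921567e-02 mol
Liquid volume V_liq = n * M / rho_liq = 1.921567e-02 * 36.2 / 0.701 = 0.99231 cm^3
Specific pore volume V_pore = V_liq / m_sample = 0.99231 / 1.42
V_pore = 0.6988 cm^3/g

0.6988


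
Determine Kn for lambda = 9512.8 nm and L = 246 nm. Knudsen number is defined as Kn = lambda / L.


Knudsen number Kn = lambda / L
Kn = 9512.8 / 246
Kn = 38.6699

38.6699


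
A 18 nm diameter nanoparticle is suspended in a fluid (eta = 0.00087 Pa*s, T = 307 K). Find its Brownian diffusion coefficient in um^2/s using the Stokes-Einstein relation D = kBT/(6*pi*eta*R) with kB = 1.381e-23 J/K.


Radius R = 18/2 = 9 nm = 9e-09 m
D = kB*T / (6*pi*eta*R)
D = 1.381e-23 * 307 / (6 * pi * 0.00087 * 9e-09)
D = 2.87256e-11 m^2/s = 28.726 um^2/s

28.726


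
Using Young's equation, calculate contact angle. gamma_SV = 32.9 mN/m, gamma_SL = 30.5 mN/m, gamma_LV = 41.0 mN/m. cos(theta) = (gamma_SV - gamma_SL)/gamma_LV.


cos(theta) = (gamma_SV - gamma_SL) / gamma_LV
cos(theta) = (32.9 - 30.5) / 41.0
cos(theta) = 0.058537
theta = arccos(0.058537) = 86.64 degrees

86.64


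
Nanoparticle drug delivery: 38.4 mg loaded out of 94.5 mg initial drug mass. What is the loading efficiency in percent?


Drug loading efficiency = (drug loaded / drug initial) * 100
DLE = 38.4 / 94.5 * 100
DLE = 0.4063 * 100
DLE = 40.63%

40.63


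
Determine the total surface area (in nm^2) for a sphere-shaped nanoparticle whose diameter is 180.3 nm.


Radius r = 180.3/2 = 90.15 nm
Surface area SA = 4 * pi * r^2
SA = 4 * pi * (90.15)^2
SA = 102127.18 nm^2

102127.18


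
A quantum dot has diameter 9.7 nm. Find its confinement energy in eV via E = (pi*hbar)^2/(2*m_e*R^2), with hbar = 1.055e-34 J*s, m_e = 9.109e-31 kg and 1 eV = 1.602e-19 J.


Radius R = 9.7/2 = 4.85 nm = 4.85e-09 m
E = (pi * 1.055e-34)^2 / (2 * 9.109e-31 * (4.85e-09)^2)
E(J) = 2.56342e-21
E = E(J) / 1.602e-19 = 0.016 eV

0.016


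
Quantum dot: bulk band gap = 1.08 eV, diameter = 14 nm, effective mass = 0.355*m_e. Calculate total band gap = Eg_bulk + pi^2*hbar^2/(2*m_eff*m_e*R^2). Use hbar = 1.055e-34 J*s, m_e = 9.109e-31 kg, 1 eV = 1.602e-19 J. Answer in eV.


Radius R = 14/2 nm = 7e-09 m
Confinement energy dE = pi^2 * hbar^2 / (2 * m_eff * m_e * R^2)
dE = pi^2 * (1.055e-34)^2 / (2 * 0.355 * 9.109e-31 * (7e-09)^2) J, divided by 1.602e-19 J/eV
dE = 0.0216 eV
Total band gap = E_g(bulk) + dE = 1.08 + 0.0216 = 1.1016 eV

1.1016


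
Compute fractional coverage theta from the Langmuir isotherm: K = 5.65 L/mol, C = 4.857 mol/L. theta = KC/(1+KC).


Langmuir isotherm: theta = K*C / (1 + K*C)
K*C = 5.65 * 4.857 = 27.44205
theta = 27.44205 / (1 + 27.44205) = 27.44205 / 28.44205
theta = 0.9648

0.9648


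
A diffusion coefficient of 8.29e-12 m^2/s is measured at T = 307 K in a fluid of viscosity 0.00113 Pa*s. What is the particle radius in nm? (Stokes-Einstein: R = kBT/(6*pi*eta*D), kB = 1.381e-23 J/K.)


Stokes-Einstein: R = kB*T / (6*pi*eta*D)
R = 1.381e-23 * 307 / (6 * pi * 0.00113 * 8.29e-12)
R = 2.40103e-08 m = 24.01 nm

24.01


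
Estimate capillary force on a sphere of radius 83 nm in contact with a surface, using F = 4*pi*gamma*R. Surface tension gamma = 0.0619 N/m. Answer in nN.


Convert radius: R = 83 nm = 8.3e-08 m
F = 4 * pi * gamma * R
F = 4 * pi * 0.0619 * 8.3e-08
F = 6.45622e-08 N = 64.5622 nN

64.5622


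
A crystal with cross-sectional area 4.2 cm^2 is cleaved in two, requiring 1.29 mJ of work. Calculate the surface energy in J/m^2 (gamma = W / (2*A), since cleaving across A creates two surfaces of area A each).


Convert: A = 4.2 cm^2 = 0.00042 m^2, W = 1.29 mJ = 0.00129 J
Cleaving exposes two faces of area A, so total new surface = 2*A and gamma = W / (2*A)
gamma = 0.00129 / (2 * 0.00042)
gamma = 1.536 J/m^2

1.536


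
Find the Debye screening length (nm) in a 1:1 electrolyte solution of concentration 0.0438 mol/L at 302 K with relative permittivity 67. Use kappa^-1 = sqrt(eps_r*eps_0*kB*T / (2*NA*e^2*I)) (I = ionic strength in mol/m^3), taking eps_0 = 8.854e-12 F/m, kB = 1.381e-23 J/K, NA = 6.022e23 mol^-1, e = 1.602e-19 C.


Ionic strength I = 0.0438 * 1^2 * 1000 = 43.8 mol/m^3
kappa^-1 = sqrt(67 * 8.854e-12 * 1.381e-23 * 302 / (2 * 6.022e23 * (1.602e-19)^2 * 43.8))
kappa^-1 = 1.352 nm

1.352


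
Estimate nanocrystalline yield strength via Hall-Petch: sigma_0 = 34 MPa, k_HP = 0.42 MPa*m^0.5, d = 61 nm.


d = 61 nm = 6.1e-08 m
sqrt(d) = 0.0002469818
Hall-Petch contribution = k / sqrt(d) = 0.42 / 0.0002469818 = 1700.5 MPa
sigma = sigma_0 + k/sqrt(d) = 34 + 1700.5 = 1734.5 MPa

1734.5


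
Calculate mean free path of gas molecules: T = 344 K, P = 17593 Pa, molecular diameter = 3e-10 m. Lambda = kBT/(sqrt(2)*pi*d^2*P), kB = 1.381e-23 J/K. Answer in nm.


Mean free path: lambda = kB*T / (sqrt(2) * pi * d^2 * P)
lambda = 1.381e-23 * 344 / (sqrt(2) * pi * (3e-10)^2 * 17593)
lambda = 6.75313e-07 m
lambda = 675.31 nm

675.31


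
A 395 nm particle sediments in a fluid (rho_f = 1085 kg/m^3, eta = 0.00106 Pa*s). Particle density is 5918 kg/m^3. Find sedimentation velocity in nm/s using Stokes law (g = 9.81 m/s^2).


Radius R = 395/2 nm = 1.975e-07 m
Density difference = 5918 - 1085 = 4833 kg/m^3
v = 2 * R^2 * (rho_p - rho_f) * g / (9 * eta)
v = 2 * (1.975e-07)^2 * 4833 * 9.81 / (9 * 0.00106)
v = 3.87705e-07 m/s = 387.7052 nm/s

387.7052


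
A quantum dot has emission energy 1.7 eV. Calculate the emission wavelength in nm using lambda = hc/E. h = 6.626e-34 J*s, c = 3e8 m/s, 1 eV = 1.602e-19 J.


Convert energy: E = 1.7 eV = 1.7 * 1.602e-19 = 2.7234e-19 J
lambda = h*c / E = 6.626e-34 * 3e8 / 2.7234e-19
lambda = 7.29896e-07 m = 729.9 nm

729.9


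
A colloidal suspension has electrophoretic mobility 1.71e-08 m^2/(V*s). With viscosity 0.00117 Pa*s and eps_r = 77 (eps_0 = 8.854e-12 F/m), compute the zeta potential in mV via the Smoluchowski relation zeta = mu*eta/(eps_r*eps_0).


Smoluchowski equation: zeta = mu * eta / (eps_r * eps_0)
zeta = 1.71e-08 * 0.00117 / (77 * 8.854e-12)
zeta = 0.029346 V = 29.35 mV

29.35


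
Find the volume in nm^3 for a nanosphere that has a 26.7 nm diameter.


Radius r = 26.7/2 = 13.35 nm
Volume V = (4/3) * pi * r^3
V = (4/3) * pi * (13.35)^3
V = 9966.26 nm^3

9966.26


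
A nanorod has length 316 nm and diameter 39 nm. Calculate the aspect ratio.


Aspect ratio AR = length / diameter
AR = 316 / 39
AR = 8.1

8.1


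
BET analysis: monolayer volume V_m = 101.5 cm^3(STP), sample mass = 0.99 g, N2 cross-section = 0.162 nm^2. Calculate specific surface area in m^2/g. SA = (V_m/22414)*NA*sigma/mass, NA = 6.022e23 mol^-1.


Number of moles in monolayer = V_m / 22414 = 101.5 / 22414 = 0.00452842
Number of molecules = moles * NA = 0.00452842 * 6.022e23
SA = molecules * sigma / mass
SA = (101.5 / 22414) * 6.022e23 * 0.162e-18 / 0.99
SA = 446.2 m^2/g

446.2


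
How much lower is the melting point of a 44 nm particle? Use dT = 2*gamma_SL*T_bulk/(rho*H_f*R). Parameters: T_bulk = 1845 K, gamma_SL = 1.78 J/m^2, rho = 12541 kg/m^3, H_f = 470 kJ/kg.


Radius R = 44/2 = 22 nm = 2.2e-08 m
Convert H_f = 470 kJ/kg = 470000 J/kg
dT = 2 * gamma_SL * T_bulk / (rho * H_f * R)
dT = 2 * 1.78 * 1845 / (12541 * 470000 * 2.2e-08)
dT = 50.7 K

50.7


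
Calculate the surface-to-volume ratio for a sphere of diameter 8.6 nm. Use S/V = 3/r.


Radius r = 8.6/2 = 4.3 nm
S/V = 3 / r = 3 / 4.3
S/V = 0.6977 nm^-1

0.6977


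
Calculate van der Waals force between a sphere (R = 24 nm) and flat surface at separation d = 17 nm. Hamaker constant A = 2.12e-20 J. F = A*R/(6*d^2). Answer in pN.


Convert to SI: R = 24 nm = 2.4e-08 m, d = 17 nm = 1.7e-08 m
F = A * R / (6 * d^2)
F = 2.12e-20 * 2.4e-08 / (6 * (1.7e-08)^2)
F = 2.93426e-13 N = 0.293 pN

0.293


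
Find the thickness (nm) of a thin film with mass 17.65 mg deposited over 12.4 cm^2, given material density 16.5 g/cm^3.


Convert: m = 17.65 mg = 1.7650e-05 kg, A = 12.4 cm^2 = 1.2400e-03 m^2, rho = 16.5 g/cm^3 = 16500 kg/m^3
t = m / (A * rho)
t = 1.7650e-05 / (1.2400e-03 * 16500)
t = 8.6266e-07 m = 862.7 nm

862.7


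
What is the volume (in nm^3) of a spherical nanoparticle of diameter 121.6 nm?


Radius r = 121.6/2 = 60.8 nm
Volume V = (4/3) * pi * r^3
V = (4/3) * pi * (60.8)^3
V = 941454.52 nm^3

941454.52


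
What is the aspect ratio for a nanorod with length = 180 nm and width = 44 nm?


Aspect ratio AR = length / diameter
AR = 180 / 44
AR = 4.09

4.09


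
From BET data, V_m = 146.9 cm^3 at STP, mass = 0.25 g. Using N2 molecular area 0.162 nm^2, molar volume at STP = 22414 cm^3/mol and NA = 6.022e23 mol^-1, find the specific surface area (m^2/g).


Number of moles in monolayer = V_m / 22414 = 146.9 / 22414 = 0.00655394
Number of molecules = moles * NA = 0.00655394 * 6.022e23
SA = molecules * sigma / mass
SA = (146.9 / 22414) * 6.022e23 * 0.162e-18 / 0.25
SA = 2557.5 m^2/g

2557.5


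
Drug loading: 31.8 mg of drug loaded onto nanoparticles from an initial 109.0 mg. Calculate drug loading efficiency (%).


Drug loading efficiency = (drug loaded / drug initial) * 100
DLE = 31.8 / 109.0 * 100
DLE = 0.2917 * 100
DLE = 29.17%

29.17


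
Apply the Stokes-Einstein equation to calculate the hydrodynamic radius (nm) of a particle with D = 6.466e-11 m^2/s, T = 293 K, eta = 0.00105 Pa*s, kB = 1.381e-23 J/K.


Stokes-Einstein: R = kB*T / (6*pi*eta*D)
R = 1.381e-23 * 293 / (6 * pi * 0.00105 * 6.466e-11)
R = 3.16181e-09 m = 3.16 nm

3.16


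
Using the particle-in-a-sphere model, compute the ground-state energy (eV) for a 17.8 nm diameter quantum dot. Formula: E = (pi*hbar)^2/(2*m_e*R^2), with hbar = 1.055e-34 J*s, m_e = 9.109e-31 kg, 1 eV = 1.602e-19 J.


Radius R = 17.8/2 = 8.9 nm = 8.9e-09 m
E = (pi * 1.055e-34)^2 / (2 * 9.109e-31 * (8.9e-09)^2)
E(J) = 7.61244e-22
E = E(J) / 1.602e-19 = 0.0048 eV

0.0048


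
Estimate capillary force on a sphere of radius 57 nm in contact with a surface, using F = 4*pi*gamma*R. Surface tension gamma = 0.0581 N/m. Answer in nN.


Convert radius: R = 57 nm = 5.7e-08 m
F = 4 * pi * gamma * R
F = 4 * pi * 0.0581 * 5.7e-08
F = 4.1616e-08 N = 41.616 nN

41.616


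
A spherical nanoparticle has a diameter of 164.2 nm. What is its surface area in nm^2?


Radius r = 164.2/2 = 82.1 nm
Surface area SA = 4 * pi * r^2
SA = 4 * pi * (82.1)^2
SA = 84702.49 nm^2

84702.49


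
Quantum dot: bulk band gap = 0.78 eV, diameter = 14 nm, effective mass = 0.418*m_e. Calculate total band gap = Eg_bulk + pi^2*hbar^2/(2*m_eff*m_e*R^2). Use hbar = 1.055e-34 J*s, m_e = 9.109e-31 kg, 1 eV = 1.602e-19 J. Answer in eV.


Radius R = 14/2 nm = 7e-09 m
Confinement energy dE = pi^2 * hbar^2 / (2 * m_eff * m_e * R^2)
dE = pi^2 * (1.055e-34)^2 / (2 * 0.418 * 9.109e-31 * (7e-09)^2) J, divided by 1.602e-19 J/eV
dE = 0.0184 eV
Total band gap = E_g(bulk) + dE = 0.78 + 0.0184 = 0.7984 eV

0.7984


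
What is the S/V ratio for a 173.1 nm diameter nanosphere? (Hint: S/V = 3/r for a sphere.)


Radius r = 173.1/2 = 86.55 nm
S/V = 3 / r = 3 / 86.55
S/V = 0.0347 nm^-1

0.0347


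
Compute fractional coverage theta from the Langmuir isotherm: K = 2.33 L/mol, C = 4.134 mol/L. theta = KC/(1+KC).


Langmuir isotherm: theta = K*C / (1 + K*C)
K*C = 2.33 * 4.134 = 9.63222
theta = 9.63222 / (1 + 9.63222) = 9.63222 / 10.63222
theta = 0.9059

0.9059


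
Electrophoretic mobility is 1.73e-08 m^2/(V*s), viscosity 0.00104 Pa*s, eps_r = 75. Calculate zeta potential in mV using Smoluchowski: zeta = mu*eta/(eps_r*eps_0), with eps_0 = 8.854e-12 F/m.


Smoluchowski equation: zeta = mu * eta / (eps_r * eps_0)
zeta = 1.73e-08 * 0.00104 / (75 * 8.854e-12)
zeta = 0.027094 V = 27.09 mV

27.09


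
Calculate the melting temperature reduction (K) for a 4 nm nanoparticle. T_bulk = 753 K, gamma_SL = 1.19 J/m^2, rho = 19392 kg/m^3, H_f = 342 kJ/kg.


Radius R = 4/2 = 2 nm = 2e-09 m
Convert H_f = 342 kJ/kg = 342000 J/kg
dT = 2 * gamma_SL * T_bulk / (rho * H_f * R)
dT = 2 * 1.19 * 753 / (19392 * 342000 * 2e-09)
dT = 135.1 K

135.1


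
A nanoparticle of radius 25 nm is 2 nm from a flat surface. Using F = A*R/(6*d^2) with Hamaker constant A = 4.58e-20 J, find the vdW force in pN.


Convert to SI: R = 25 nm = 2.5e-08 m, d = 2 nm = 2e-09 m
F = A * R / (6 * d^2)
F = 4.58e-20 * 2.5e-08 / (6 * (2e-09)^2)
F = 4.77083e-11 N = 47.708 pN

47.708


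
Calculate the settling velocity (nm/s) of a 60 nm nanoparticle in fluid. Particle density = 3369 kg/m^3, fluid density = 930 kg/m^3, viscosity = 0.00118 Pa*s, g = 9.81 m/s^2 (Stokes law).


Radius R = 60/2 nm = 3e-08 m
Density difference = 3369 - 930 = 2439 kg/m^3
v = 2 * R^2 * (rho_p - rho_f) * g / (9 * eta)
v = 2 * (3e-08)^2 * 2439 * 9.81 / (9 * 0.00118)
v = 4.05535e-09 m/s = 4.0554 nm/s

4.0554


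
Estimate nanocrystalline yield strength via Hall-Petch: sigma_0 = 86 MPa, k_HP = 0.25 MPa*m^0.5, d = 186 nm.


d = 186 nm = 1.86e-07 m
sqrt(d) = 0.0004312772
Hall-Petch contribution = k / sqrt(d) = 0.25 / 0.0004312772 = 579.7 MPa
sigma = sigma_0 + k/sqrt(d) = 86 + 579.7 = 665.7 MPa

665.7


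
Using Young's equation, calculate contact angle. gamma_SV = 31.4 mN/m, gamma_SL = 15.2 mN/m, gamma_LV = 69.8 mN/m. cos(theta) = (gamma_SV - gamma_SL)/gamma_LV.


cos(theta) = (gamma_SV - gamma_SL) / gamma_LV
cos(theta) = (31.4 - 15.2) / 69.8
cos(theta) = 0.232092
theta = arccos(0.232092) = 76.58 degrees

76.58


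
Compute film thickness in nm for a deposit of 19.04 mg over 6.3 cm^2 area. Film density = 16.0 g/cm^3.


Convert: m = 19.04 mg = 1.9040e-05 kg, A = 6.3 cm^2 = 6.3000e-04 m^2, rho = 16.0 g/cm^3 = 16000 kg/m^3
t = m / (A * rho)
t = 1.9040e-05 / (6.3000e-04 * 16000)
t = 1.8889e-06 m = 1888.9 nm

1888.9


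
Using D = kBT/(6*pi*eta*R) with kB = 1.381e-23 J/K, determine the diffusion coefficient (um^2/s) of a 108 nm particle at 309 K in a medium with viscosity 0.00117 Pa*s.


Radius R = 108/2 = 54 nm = 5.4e-08 m
D = kB*T / (6*pi*eta*R)
D = 1.381e-23 * 309 / (6 * pi * 0.00117 * 5.4e-08)
D = 3.5832e-12 m^2/s = 3.583 um^2/s

3.583


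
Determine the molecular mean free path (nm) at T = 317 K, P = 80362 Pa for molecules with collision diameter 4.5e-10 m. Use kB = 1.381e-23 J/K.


Mean free path: lambda = kB*T / (sqrt(2) * pi * d^2 * P)
lambda = 1.381e-23 * 317 / (sqrt(2) * pi * (4.5e-10)^2 * 80362)
lambda = 6.05497e-08 m
lambda = 60.55 nm

60.55


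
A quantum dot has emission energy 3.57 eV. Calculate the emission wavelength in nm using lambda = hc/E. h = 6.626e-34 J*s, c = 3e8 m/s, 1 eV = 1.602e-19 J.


Convert energy: E = 3.57 eV = 3.57 * 1.602e-19 = 5.71914e-19 J
lambda = h*c / E = 6.626e-34 * 3e8 / 5.71914e-19
lambda = 3.4757e-07 m = 347.6 nm

347.6


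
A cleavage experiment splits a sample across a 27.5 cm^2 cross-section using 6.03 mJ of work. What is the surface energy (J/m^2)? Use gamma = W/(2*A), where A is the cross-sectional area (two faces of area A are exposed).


Convert: A = 27.5 cm^2 = 0.00275 m^2, W = 6.03 mJ = 0.00603 J
Cleaving exposes two faces of area A, so total new surface = 2*A and gamma = W / (2*A)
gamma = 0.00603 / (2 * 0.00275)
gamma = 1.096 J/m^2

1.096


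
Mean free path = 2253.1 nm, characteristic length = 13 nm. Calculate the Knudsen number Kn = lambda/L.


Knudsen number Kn = lambda / L
Kn = 2253.1 / 13
Kn = 173.3154

173.3154


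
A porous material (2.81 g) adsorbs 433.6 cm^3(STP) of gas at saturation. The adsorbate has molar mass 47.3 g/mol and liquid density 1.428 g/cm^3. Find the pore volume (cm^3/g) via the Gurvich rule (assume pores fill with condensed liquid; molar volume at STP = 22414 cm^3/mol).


Moles adsorbed n = V_ads / 22414 = 433.6 / 22414 = 1.934505e-02 mol
Liquid volume V_liq = n * M / rho_liq = 1.934505e-02 * 47.3 / 1.428 = 0.64077 cm^3
Specific pore volume V_pore = V_liq / m_sample = 0.64077 / 2.81
V_pore = 0.228 cm^3/g

0.228


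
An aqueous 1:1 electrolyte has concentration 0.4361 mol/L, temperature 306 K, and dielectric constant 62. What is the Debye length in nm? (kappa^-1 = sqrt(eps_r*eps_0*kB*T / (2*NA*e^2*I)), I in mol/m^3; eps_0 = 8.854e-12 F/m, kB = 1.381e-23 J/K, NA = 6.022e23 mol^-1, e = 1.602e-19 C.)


Ionic strength I = 0.4361 * 1^2 * 1000 = 436.1 mol/m^3
kappa^-1 = sqrt(62 * 8.854e-12 * 1.381e-23 * 306 / (2 * 6.022e23 * (1.602e-19)^2 * 436.1))
kappa^-1 = 0.415 nm

0.415


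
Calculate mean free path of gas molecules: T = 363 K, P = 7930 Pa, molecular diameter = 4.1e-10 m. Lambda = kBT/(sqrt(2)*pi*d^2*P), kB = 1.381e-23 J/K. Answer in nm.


Mean free path: lambda = kB*T / (sqrt(2) * pi * d^2 * P)
lambda = 1.381e-23 * 363 / (sqrt(2) * pi * (4.1e-10)^2 * 7930)
lambda = 8.46437e-07 m
lambda = 846.44 nm

846.44


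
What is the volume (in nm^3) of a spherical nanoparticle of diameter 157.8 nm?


Radius r = 157.8/2 = 78.9 nm
Volume V = (4/3) * pi * r^3
V = (4/3) * pi * (78.9)^3
V = 2057404.19 nm^3

2057404.19


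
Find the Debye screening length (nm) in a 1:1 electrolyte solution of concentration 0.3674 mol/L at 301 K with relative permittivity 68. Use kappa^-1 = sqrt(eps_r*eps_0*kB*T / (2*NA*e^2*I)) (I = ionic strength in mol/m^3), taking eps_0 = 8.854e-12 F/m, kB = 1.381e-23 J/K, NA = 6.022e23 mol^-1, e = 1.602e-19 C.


Ionic strength I = 0.3674 * 1^2 * 1000 = 367.4 mol/m^3
kappa^-1 = sqrt(68 * 8.854e-12 * 1.381e-23 * 301 / (2 * 6.022e23 * (1.602e-19)^2 * 367.4))
kappa^-1 = 0.469 nm

0.469


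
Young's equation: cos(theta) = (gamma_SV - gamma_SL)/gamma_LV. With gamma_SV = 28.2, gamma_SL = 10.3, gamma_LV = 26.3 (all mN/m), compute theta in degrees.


cos(theta) = (gamma_SV - gamma_SL) / gamma_LV
cos(theta) = (28.2 - 10.3) / 26.3
cos(theta) = 0.680608
theta = arccos(0.680608) = 47.11 degrees

47.11


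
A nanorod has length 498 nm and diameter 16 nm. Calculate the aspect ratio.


Aspect ratio AR = length / diameter
AR = 498 / 16
AR = 31.12

31.12


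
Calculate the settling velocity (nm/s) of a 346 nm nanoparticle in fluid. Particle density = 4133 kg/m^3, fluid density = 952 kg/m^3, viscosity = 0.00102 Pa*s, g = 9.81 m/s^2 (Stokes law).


Radius R = 346/2 nm = 1.73e-07 m
Density difference = 4133 - 952 = 3181 kg/m^3
v = 2 * R^2 * (rho_p - rho_f) * g / (9 * eta)
v = 2 * (1.73e-07)^2 * 3181 * 9.81 / (9 * 0.00102)
v = 2.03476e-07 m/s = 203.4755 nm/s

203.4755


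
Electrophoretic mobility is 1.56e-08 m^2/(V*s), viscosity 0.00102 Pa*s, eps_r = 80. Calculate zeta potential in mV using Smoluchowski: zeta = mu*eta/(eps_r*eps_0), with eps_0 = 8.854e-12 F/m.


Smoluchowski equation: zeta = mu * eta / (eps_r * eps_0)
zeta = 1.56e-08 * 0.00102 / (80 * 8.854e-12)
zeta = 0.022464 V = 22.46 mV

22.46


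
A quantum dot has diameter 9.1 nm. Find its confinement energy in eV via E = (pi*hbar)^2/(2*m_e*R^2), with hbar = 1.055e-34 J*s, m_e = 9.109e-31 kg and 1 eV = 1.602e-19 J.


Radius R = 9.1/2 = 4.55 nm = 4.55e-09 m
E = (pi * 1.055e-34)^2 / (2 * 9.109e-31 * (4.55e-09)^2)
E(J) = 2.9126e-21
E = E(J) / 1.602e-19 = 0.0182 eV

0.0182


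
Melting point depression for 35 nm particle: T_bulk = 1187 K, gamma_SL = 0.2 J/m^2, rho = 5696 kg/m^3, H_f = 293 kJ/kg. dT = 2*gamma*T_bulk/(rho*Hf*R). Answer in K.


Radius R = 35/2 = 17.5 nm = 1.75e-08 m
Convert H_f = 293 kJ/kg = 293000 J/kg
dT = 2 * gamma_SL * T_bulk / (rho * H_f * R)
dT = 2 * 0.2 * 1187 / (5696 * 293000 * 1.75e-08)
dT = 16.3 K

16.3


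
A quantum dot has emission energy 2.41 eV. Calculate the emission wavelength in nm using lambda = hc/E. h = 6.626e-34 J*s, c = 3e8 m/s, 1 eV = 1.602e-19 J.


Convert energy: E = 2.41 eV = 2.41 * 1.602e-19 = 3.86082e-19 J
lambda = h*c / E = 6.626e-34 * 3e8 / 3.86082e-19
lambda = 5.14865e-07 m = 514.9 nm

514.9


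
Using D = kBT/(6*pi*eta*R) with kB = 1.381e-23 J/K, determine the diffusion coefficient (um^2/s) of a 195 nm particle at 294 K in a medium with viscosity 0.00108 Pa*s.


Radius R = 195/2 = 97.5 nm = 9.75e-08 m
D = kB*T / (6*pi*eta*R)
D = 1.381e-23 * 294 / (6 * pi * 0.00108 * 9.75e-08)
D = 2.04556e-12 m^2/s = 2.046 um^2/s

2.046


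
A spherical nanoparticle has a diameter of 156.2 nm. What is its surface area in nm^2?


Radius r = 156.2/2 = 78.1 nm
Surface area SA = 4 * pi * r^2
SA = 4 * pi * (78.1)^2
SA = 76649.96 nm^2

76649.96


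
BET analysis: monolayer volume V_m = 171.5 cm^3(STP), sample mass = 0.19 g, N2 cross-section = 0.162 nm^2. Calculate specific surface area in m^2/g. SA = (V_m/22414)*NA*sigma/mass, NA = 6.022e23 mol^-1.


Number of moles in monolayer = V_m / 22414 = 171.5 / 22414 = 0.00765147
Number of molecules = moles * NA = 0.00765147 * 6.022e23
SA = molecules * sigma / mass
SA = (171.5 / 22414) * 6.022e23 * 0.162e-18 / 0.19
SA = 3928.7 m^2/g

3928.7


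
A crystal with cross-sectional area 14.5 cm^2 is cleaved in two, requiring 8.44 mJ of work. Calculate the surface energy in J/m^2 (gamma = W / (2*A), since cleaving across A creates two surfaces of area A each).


Convert: A = 14.5 cm^2 = 0.00145 m^2, W = 8.44 mJ = 0.00844 J
Cleaving exposes two faces of area A, so total new surface = 2*A and gamma = W / (2*A)
gamma = 0.00844 / (2 * 0.00145)
gamma = 2.91 J/m^2

2.91


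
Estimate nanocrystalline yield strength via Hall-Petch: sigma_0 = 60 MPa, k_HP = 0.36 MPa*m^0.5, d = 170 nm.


d = 170 nm = 1.7e-07 m
sqrt(d) = 0.0004123106
Hall-Petch contribution = k / sqrt(d) = 0.36 / 0.0004123106 = 873.1 MPa
sigma = sigma_0 + k/sqrt(d) = 60 + 873.1 = 933.1 MPa

933.1


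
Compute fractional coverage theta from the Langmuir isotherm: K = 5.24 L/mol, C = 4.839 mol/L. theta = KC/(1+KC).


Langmuir isotherm: theta = K*C / (1 + K*C)
K*C = 5.24 * 4.839 = 25.35636
theta = 25.35636 / (1 + 25.35636) = 25.35636 / 26.35636
theta = 0.9621

0.9621


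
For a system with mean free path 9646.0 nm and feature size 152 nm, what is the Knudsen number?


Knudsen number Kn = lambda / L
Kn = 9646.0 / 152
Kn = 63.4605

63.4605


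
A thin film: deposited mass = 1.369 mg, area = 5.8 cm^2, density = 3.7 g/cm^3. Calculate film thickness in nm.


Convert: m = 1.369 mg = 1.3690e-06 kg, A = 5.8 cm^2 = 5.8000e-04 m^2, rho = 3.7 g/cm^3 = 3700 kg/m^3
t = m / (A * rho)
t = 1.3690e-06 / (5.8000e-04 * 3700)
t = 6.3793e-07 m = 637.9 nm

637.9


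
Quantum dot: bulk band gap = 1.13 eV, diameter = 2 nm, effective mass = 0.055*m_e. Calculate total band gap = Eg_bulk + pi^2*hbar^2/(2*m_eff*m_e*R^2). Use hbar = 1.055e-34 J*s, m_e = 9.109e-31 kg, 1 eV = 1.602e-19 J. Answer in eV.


Radius R = 2/2 nm = 1e-09 m
Confinement energy dE = pi^2 * hbar^2 / (2 * m_eff * m_e * R^2)
dE = pi^2 * (1.055e-34)^2 / (2 * 0.055 * 9.109e-31 * (1e-09)^2) J, divided by 1.602e-19 J/eV
dE = 6.8435 eV
Total band gap = E_g(bulk) + dE = 1.13 + 6.8435 = 7.9735 eV

7.9735


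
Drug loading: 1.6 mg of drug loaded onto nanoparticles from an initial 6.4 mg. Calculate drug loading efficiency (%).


Drug loading efficiency = (drug loaded / drug initial) * 100
DLE = 1.6 / 6.4 * 100
DLE = 0.25 * 100
DLE = 25.0%

25.0


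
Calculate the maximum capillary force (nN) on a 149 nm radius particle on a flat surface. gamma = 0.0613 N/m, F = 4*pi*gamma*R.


Convert radius: R = 149 nm = 1.49e-07 m
F = 4 * pi * gamma * R
F = 4 * pi * 0.0613 * 1.49e-07
F = 1.14777e-07 N = 114.7775 nN

114.7775
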